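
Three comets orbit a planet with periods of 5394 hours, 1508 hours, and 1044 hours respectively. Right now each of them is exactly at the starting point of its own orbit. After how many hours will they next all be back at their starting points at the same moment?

We need the least common multiple of the intervals.
5394 = 2 × 3 × 29 × 31
1508 = 2^2 × 13 × 29
1044 = 2^2 × 3^2 × 29
LCM(5394, 1508, 1044) = 2^2 × 3^2 × 13 × 29 × 31 = 420732.

420732 hours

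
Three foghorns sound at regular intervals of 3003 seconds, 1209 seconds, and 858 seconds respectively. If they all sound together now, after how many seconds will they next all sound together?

They coincide at every common multiple of the periods; the first is the LCM.
3003 = 3 × 7 × 11 × 13
1209 = 3 × 13 × 31
858 = 2 × 3 × 11 × 13
LCM(3003, 1209, 858) = 2 × 3 × 7 × 11 × 13 × 31 = 186186.

186186 seconds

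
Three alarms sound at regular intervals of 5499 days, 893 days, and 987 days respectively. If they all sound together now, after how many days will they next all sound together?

They coincide at every common multiple of the periods; the first is the LCM.
5499 = 3^2 × 13 × 47
893 = 19 × 47
987 = 3 × 7 × 47
LCM(5499, 893, 987) = 3^2 × 7 × 13 × 19 × 47 = 731367.

731367 days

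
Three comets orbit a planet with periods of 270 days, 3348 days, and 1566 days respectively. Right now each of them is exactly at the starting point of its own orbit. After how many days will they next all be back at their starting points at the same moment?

The first simultaneous occurrence is after LCM of the individual periods.
270 = 2 × 3^3 × 5
3348 = 2^2 × 3^3 × 31
1566 = 2 × 3^3 × 29
LCM(270, 3348, 1566) = 2^2 × 3^3 × 5 × 29 × 31 = 485460.

485460 days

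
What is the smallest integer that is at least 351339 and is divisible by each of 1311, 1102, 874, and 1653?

The integer must be a common multiple of 1311, 1102, 874, and 1653, so a multiple of their LCM.
1311 = 3 × 19 × 23
1102 = 2 × 19 × 29
874 = 2 × 19 × 23
1653 = 3 × 19 × 29
LCM(1311, 1102, 874, 1653) = 2 × 3 × 19 × 23 × 29 = 76038.
Smallest multiple of 76038 that is ≥ 351339: ⌈351339/76038⌉ × 76038 = 5 × 76038 = 380190.

380190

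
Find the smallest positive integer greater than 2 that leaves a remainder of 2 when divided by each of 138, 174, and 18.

12008

N − 2 must be a common multiple of 138, 174, and 18.
138 = 2 × 3 × 23
174 = 2 × 3 × 29
18 = 2 × 3^2
LCM(138, 174, 18) = 2 × 3^2 × 23 × 29 = 12006.
Smallest N > 2 is LCM + 2 = 12006 + 2 = 12008.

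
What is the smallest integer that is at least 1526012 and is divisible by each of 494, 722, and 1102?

The integer must be a common multiple of 494, 722, and 1102, so a multiple of their LCM.
494 = 2 × 13 × 19
722 = 2 × 19^2
1102 = 2 × 19 × 29
LCM(494, 722, 1102) = 2 × 13 × 19^2 × 29 = 272194.
Smallest multiple of 272194 that is ≥ 1526012: ⌈1526012/272194⌉ × 272194 = 6 × 272194 = 1633164.

1633164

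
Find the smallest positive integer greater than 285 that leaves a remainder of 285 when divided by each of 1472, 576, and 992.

N − 285 must be a common multiple of 1472, 576, and 992.
1472 = 2^6 × 23
576 = 2^6 × 3^2
992 = 2^5 × 31
LCM(1472, 576, 992) = 2^6 × 3^2 × 23 × 31 = 410688.
Smallest N > 285 is LCM + 285 = 410688 + 285 = 410973.

410973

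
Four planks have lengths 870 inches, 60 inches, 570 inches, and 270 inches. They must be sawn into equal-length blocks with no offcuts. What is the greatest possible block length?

The block length must divide every plank, so the greatest is gcd(870, 60, 570, 270).
870 = 2 × 3 × 5 × 29
60 = 2^2 × 3 × 5
570 = 2 × 3 × 5 × 19
270 = 2 × 3^3 × 5
gcd(870, 60, 570, 270) = 2 × 3 × 5 = 30.

30 inches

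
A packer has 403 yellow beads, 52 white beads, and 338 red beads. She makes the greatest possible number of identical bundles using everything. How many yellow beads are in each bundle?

31

Number of bundles = gcd(403, 52, 338).
403 = 13 × 31
52 = 2^2 × 13
338 = 2 × 13^2
gcd(403, 52, 338) = 13.
yellow beads per bundle = 403 / 13 = 31.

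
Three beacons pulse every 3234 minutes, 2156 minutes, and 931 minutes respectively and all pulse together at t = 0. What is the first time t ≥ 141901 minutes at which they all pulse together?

245784 minutes

Joint pulses occur at multiples of LCM(3234, 2156, 931).
3234 = 2 × 3 × 7^2 × 11
2156 = 2^2 × 7^2 × 11
931 = 7^2 × 19
LCM(3234, 2156, 931) = 2^2 × 3 × 7^2 × 11 × 19 = 122892.
Smallest multiple of 122892 that is ≥ 141901: ⌈141901/122892⌉ × 122892 = 2 × 122892 = 245784.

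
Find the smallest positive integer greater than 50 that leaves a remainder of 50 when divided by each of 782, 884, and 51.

61046

N − 50 must be a common multiple of 782, 884, and 51.
782 = 2 × 17 × 23
884 = 2^2 × 13 × 17
51 = 3 × 17
LCM(782, 884, 51) = 2^2 × 3 × 13 × 17 × 23 = 60996.
Smallest N > 50 is LCM + 50 = 60996 + 50 = 61046.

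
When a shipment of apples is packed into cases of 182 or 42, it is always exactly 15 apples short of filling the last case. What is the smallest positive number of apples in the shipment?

Being 15 short of a full case of size k means N ≡ −15 (mod k), i.e. N + 15 is a multiple of each size.
182 = 2 × 7 × 13
42 = 2 × 3 × 7
LCM(182, 42) = 2 × 3 × 7 × 13 = 546.
Smallest positive N is 546 − 15 = 531.

531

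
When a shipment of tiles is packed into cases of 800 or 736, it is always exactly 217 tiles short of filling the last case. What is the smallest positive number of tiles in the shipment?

Being 217 short of a full case of size k means N ≡ −217 (mod k), i.e. N + 217 is a multiple of each size.
800 = 2^5 × 5^2
736 = 2^5 × 23
LCM(800, 736) = 2^5 × 5^2 × 23 = 18400.
Smallest positive N is 18400 − 217 = 18183.

18183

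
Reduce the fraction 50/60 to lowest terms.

5/6

50 = 2 × 5^2
60 = 2^2 × 3 × 5
gcd(50, 60) = 2 × 5 = 10.
Divide numerator and denominator by 10: 50/60 = 5/6.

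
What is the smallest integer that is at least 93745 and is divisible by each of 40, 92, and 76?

The integer must be a common multiple of 40, 92, and 76, so a multiple of their LCM.
40 = 2^3 × 5
92 = 2^2 × 23
76 = 2^2 × 19
LCM(40, 92, 76) = 2^3 × 5 × 19 × 23 = 17480.
Smallest multiple of 17480 that is ≥ 93745: ⌈93745/17480⌉ × 17480 = 6 × 17480 = 104880.

104880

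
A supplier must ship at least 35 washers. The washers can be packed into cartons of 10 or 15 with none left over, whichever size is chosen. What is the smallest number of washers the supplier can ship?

60

The number of washers must be a common multiple of 10 and 15, so a multiple of their LCM.
10 = 2 × 5
15 = 3 × 5
LCM(10, 15) = 2 × 3 × 5 = 30.
Smallest multiple of 30 that is ≥ 35: ⌈35/30⌉ × 30 = 2 × 30 = 60.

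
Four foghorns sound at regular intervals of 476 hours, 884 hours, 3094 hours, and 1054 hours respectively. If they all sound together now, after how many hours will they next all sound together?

191828 hours

The first simultaneous occurrence is after LCM of the individual periods.
476 = 2^2 × 7 × 17
884 = 2^2 × 13 × 17
3094 = 2 × 7 × 13 × 17
1054 = 2 × 17 × 31
LCM(476, 884, 3094, 1054) = 2^2 × 7 × 13 × 17 × 31 = 191828.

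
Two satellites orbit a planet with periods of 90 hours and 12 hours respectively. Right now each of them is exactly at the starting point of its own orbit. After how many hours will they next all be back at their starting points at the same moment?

180 hours

The first simultaneous occurrence is after LCM of the individual periods.
90 = 2 × 3^2 × 5
12 = 2^2 × 3
LCM(90, 12) = 2^2 × 3^2 × 5 = 180.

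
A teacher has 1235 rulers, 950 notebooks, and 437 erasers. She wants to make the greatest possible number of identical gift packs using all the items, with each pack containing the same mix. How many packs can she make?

The pack count must divide each quantity, so the greatest is gcd(1235, 950, 437).
1235 = 5 × 13 × 19
950 = 2 × 5^2 × 19
437 = 19 × 23
gcd(1235, 950, 437) = 19.

19 packs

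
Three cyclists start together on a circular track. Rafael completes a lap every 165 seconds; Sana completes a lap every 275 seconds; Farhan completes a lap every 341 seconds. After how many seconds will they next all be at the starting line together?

We need the least common multiple of the intervals.
165 = 3 × 5 × 11
275 = 5^2 × 11
341 = 11 × 31
LCM(165, 275, 341) = 3 × 5^2 × 11 × 31 = 25575.

25575 seconds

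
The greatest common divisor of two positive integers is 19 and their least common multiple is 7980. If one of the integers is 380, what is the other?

399

For two integers, gcd × lcm = product, so the other is (19 × 7980) / 380 = 151620 / 380 = 399.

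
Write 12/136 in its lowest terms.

3/34

12 = 2^2 × 3
136 = 2^3 × 17
gcd(12, 136) = 2^2 = 4.
Divide numerator and denominator by 4: 12/136 = 3/34.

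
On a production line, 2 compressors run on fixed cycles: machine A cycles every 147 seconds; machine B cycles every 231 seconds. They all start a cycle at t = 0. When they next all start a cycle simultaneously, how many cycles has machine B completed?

7 cycles

They are all back at their starting positions together after one LCM of the periods.
147 = 3 × 7^2
231 = 3 × 7 × 11
LCM(147, 231) = 3 × 7^2 × 11 = 1617.
Cycles for period 231: 1617 / 231 = 7.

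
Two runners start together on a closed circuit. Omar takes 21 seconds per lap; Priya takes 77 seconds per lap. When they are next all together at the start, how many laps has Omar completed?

The first common completion time is the LCM of the periods.
21 = 3 × 7
77 = 7 × 11
LCM(21, 77) = 3 × 7 × 11 = 231.
Laps for period 21: 231 / 21 = 11.

11 laps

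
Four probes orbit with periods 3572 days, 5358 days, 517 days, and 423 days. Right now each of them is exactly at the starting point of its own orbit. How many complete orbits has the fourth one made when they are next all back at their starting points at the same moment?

836 orbits

All finish a whole number of cycles simultaneously at t = LCM of the periods.
3572 = 2^2 × 19 × 47
5358 = 2 × 3 × 19 × 47
517 = 11 × 47
423 = 3^2 × 47
LCM(3572, 5358, 517, 423) = 2^2 × 3^2 × 11 × 19 × 47 = 353628.
Orbits for period 423: 353628 / 423 = 836.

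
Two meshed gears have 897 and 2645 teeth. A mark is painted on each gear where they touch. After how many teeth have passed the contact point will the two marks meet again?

103155 teeth

We need the least common multiple of the intervals.
897 = 3 × 13 × 23
2645 = 5 × 23^2
LCM(897, 2645) = 3 × 5 × 13 × 23^2 = 103155.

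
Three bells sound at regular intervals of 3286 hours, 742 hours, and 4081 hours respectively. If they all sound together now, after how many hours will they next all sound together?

253022 hours

They coincide at every common multiple of the periods; the first is the LCM.
3286 = 2 × 31 × 53
742 = 2 × 7 × 53
4081 = 7 × 11 × 53
LCM(3286, 742, 4081) = 2 × 7 × 11 × 31 × 53 = 253022.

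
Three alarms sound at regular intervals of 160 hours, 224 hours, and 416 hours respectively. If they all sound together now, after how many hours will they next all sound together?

The first simultaneous occurrence is after LCM of the individual periods.
160 = 2^5 × 5
224 = 2^5 × 7
416 = 2^5 × 13
LCM(160, 224, 416) = 2^5 × 5 × 7 × 13 = 14560.

14560 hours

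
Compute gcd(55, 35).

5

55 = 5 × 11
35 = 5 × 7
gcd(55, 35) = 5.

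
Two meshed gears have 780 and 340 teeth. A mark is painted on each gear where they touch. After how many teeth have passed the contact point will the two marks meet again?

They coincide at every common multiple of the periods; the first is the LCM.
780 = 2^2 × 3 × 5 × 13
340 = 2^2 × 5 × 17
LCM(780, 340) = 2^2 × 3 × 5 × 13 × 17 = 13260.

13260 teeth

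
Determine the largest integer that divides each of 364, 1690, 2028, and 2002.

26

364 = 2^2 × 7 × 13
1690 = 2 × 5 × 13^2
2028 = 2^2 × 3 × 13^2
2002 = 2 × 7 × 11 × 13
gcd(364, 1690, 2028, 2002) = 2 × 13 = 26.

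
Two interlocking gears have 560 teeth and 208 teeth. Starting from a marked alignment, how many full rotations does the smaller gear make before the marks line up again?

35 rotations

All finish a whole number of cycles simultaneously at t = LCM of the periods.
560 = 2^4 × 5 × 7
208 = 2^4 × 13
LCM(560, 208) = 2^4 × 5 × 7 × 13 = 7280.
Rotations for period 208: 7280 / 208 = 35.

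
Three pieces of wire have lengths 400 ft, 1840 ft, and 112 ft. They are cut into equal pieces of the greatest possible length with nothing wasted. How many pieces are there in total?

147

Piece length = gcd(400, 1840, 112).
400 = 2^4 × 5^2
1840 = 2^4 × 5 × 23
112 = 2^4 × 7
gcd(400, 1840, 112) = 2^4 = 16.
Total pieces = 400/16 + 1840/16 + 112/16 = 25 + 115 + 7 = 147.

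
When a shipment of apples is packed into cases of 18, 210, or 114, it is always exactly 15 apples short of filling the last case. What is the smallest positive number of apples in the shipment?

Being 15 short of a full case of size k means N ≡ −15 (mod k), i.e. N + 15 is a multiple of each size.
18 = 2 × 3^2
210 = 2 × 3 × 5 × 7
114 = 2 × 3 × 19
LCM(18, 210, 114) = 2 × 3^2 × 5 × 7 × 19 = 11970.
Smallest positive N is 11970 − 15 = 11955.

11955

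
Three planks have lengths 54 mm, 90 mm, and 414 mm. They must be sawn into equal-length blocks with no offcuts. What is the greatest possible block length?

18 mm

The block length must divide every plank, so the greatest is gcd(54, 90, 414).
54 = 2 × 3^3
90 = 2 × 3^2 × 5
414 = 2 × 3^2 × 23
gcd(54, 90, 414) = 2 × 3^2 = 18.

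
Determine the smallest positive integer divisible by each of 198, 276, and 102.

154836

198 = 2 × 3^2 × 11
276 = 2^2 × 3 × 23
102 = 2 × 3 × 17
LCM(198, 276, 102) = 2^2 × 3^2 × 11 × 17 × 23 = 154836.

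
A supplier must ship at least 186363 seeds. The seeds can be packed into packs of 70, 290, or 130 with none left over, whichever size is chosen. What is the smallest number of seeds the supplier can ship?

211120

The number of seeds must be a common multiple of 70, 290, and 130, so a multiple of their LCM.
70 = 2 × 5 × 7
290 = 2 × 5 × 29
130 = 2 × 5 × 13
LCM(70, 290, 130) = 2 × 5 × 7 × 13 × 29 = 26390.
Smallest multiple of 26390 that is ≥ 186363: ⌈186363/26390⌉ × 26390 = 8 × 26390 = 211120.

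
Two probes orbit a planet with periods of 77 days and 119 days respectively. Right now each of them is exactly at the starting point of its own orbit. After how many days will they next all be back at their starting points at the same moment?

1309 days

The first simultaneous occurrence is after LCM of the individual periods.
77 = 7 × 11
119 = 7 × 17
LCM(77, 119) = 7 × 11 × 17 = 1309.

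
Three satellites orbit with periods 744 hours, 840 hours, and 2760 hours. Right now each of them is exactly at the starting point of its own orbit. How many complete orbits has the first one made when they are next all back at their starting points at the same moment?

All finish a whole number of cycles simultaneously at t = LCM of the periods.
744 = 2^3 × 3 × 31
840 = 2^3 × 3 × 5 × 7
2760 = 2^3 × 3 × 5 × 23
LCM(744, 840, 2760) = 2^3 × 3 × 5 × 7 × 23 × 31 = 598920.
Orbits for period 744: 598920 / 744 = 805.

805 orbits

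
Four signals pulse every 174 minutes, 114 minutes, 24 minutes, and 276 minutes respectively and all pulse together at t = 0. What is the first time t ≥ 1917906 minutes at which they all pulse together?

Joint pulses occur at multiples of LCM(174, 114, 24, 276).
174 = 2 × 3 × 29
114 = 2 × 3 × 19
24 = 2^3 × 3
276 = 2^2 × 3 × 23
LCM(174, 114, 24, 276) = 2^3 × 3 × 19 × 23 × 29 = 304152.
Smallest multiple of 304152 that is ≥ 1917906: ⌈1917906/304152⌉ × 304152 = 7 × 304152 = 2129064.

2129064 minutes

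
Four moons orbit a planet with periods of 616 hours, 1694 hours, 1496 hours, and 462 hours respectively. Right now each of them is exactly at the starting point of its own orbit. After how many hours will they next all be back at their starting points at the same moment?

We need the least common multiple of the intervals.
616 = 2^3 × 7 × 11
1694 = 2 × 7 × 11^2
1496 = 2^3 × 11 × 17
462 = 2 × 3 × 7 × 11
LCM(616, 1694, 1496, 462) = 2^3 × 3 × 7 × 11^2 × 17 = 345576.

345576 hours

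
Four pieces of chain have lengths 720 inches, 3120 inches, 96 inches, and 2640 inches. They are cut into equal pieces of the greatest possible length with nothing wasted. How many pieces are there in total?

137

Piece length = gcd(720, 3120, 96, 2640).
720 = 2^4 × 3^2 × 5
3120 = 2^4 × 3 × 5 × 13
96 = 2^5 × 3
2640 = 2^4 × 3 × 5 × 11
gcd(720, 3120, 96, 2640) = 2^4 × 3 = 48.
Total pieces = 720/48 + 3120/48 + 96/48 + 2640/48 = 15 + 65 + 2 + 55 = 137.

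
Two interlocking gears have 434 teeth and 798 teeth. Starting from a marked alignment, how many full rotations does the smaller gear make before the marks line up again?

57 rotations

The first common completion time is the LCM of the periods.
434 = 2 × 7 × 31
798 = 2 × 3 × 7 × 19
LCM(434, 798) = 2 × 3 × 7 × 19 × 31 = 24738.
Rotations for period 434: 24738 / 434 = 57.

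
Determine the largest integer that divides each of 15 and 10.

15 = 3 × 5
10 = 2 × 5
gcd(15, 10) = 5.

5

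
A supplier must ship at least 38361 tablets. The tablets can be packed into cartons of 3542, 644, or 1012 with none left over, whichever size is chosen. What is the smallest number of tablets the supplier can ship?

42504

The number of tablets must be a common multiple of 3542, 644, and 1012, so a multiple of their LCM.
3542 = 2 × 7 × 11 × 23
644 = 2^2 × 7 × 23
1012 = 2^2 × 11 × 23
LCM(3542, 644, 1012) = 2^2 × 7 × 11 × 23 = 7084.
Smallest multiple of 7084 that is ≥ 38361: ⌈38361/7084⌉ × 7084 = 6 × 7084 = 42504.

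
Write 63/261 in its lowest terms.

63 = 3^2 × 7
261 = 3^2 × 29
gcd(63, 261) = 3^2 = 9.
Divide numerator and denominator by 9: 63/261 = 7/29.

7/29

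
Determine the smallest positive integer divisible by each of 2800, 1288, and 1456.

837200

2800 = 2^4 × 5^2 × 7
1288 = 2^3 × 7 × 23
1456 = 2^4 × 7 × 13
LCM(2800, 1288, 1456) = 2^4 × 5^2 × 7 × 13 × 23 = 837200.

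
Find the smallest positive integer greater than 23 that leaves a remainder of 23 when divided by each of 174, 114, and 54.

N − 23 must be a common multiple of 174, 114, and 54.
174 = 2 × 3 × 29
114 = 2 × 3 × 19
54 = 2 × 3^3
LCM(174, 114, 54) = 2 × 3^3 × 19 × 29 = 29754.
Smallest N > 23 is LCM + 23 = 29754 + 23 = 29777.

29777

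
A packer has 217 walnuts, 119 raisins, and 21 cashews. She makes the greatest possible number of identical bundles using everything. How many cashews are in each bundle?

Number of bundles = gcd(217, 119, 21).
217 = 7 × 31
119 = 7 × 17
21 = 3 × 7
gcd(217, 119, 21) = 7.
cashews per bundle = 21 / 7 = 3.

3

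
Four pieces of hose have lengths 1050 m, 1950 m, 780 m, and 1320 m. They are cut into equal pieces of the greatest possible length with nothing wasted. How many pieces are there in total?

170

Piece length = gcd(1050, 1950, 780, 1320).
1050 = 2 × 3 × 5^2 × 7
1950 = 2 × 3 × 5^2 × 13
780 = 2^2 × 3 × 5 × 13
1320 = 2^3 × 3 × 5 × 11
gcd(1050, 1950, 780, 1320) = 2 × 3 × 5 = 30.
Total pieces = 1050/30 + 1950/30 + 780/30 + 1320/30 = 35 + 65 + 26 + 44 = 170.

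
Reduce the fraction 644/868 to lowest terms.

23/31

644 = 2^2 × 7 × 23
868 = 2^2 × 7 × 31
gcd(644, 868) = 2^2 × 7 = 28.
Divide numerator and denominator by 28: 644/868 = 23/31.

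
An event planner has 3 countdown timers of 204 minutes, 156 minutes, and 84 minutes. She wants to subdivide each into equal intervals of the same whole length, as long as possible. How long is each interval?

12 minutes

The interval must divide each timer length; the longest such is the gcd.
204 = 2^2 × 3 × 17
156 = 2^2 × 3 × 13
84 = 2^2 × 3 × 7
gcd(204, 156, 84) = 2^2 × 3 = 12.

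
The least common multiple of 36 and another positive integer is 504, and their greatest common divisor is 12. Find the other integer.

gcd × lcm = product of the two integers, so the other integer is (12 × 504) / 36 = 168.

168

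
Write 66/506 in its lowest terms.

66 = 2 × 3 × 11
506 = 2 × 11 × 23
gcd(66, 506) = 2 × 11 = 22.
Divide numerator and denominator by 22: 66/506 = 3/23.

3/23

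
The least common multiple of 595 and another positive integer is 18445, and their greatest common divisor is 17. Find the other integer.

gcd × lcm = product of the two integers, so the other integer is (17 × 18445) / 595 = 527.

527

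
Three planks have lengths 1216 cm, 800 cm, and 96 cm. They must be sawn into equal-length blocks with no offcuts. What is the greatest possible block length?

32 cm

The block length must divide every plank, so the greatest is gcd(1216, 800, 96).
1216 = 2^6 × 19
800 = 2^5 × 5^2
96 = 2^5 × 3
gcd(1216, 800, 96) = 2^5 = 32.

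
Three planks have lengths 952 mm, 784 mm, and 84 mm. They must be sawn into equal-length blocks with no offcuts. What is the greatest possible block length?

This is the greatest common divisor of 952, 784, and 84.
952 = 2^3 × 7 × 17
784 = 2^4 × 7^2
84 = 2^2 × 3 × 7
gcd(952, 784, 84) = 2^2 × 7 = 28.

28 mm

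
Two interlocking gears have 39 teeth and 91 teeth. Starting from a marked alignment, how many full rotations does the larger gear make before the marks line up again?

3 rotations

All finish a whole number of cycles simultaneously at t = LCM of the periods.
39 = 3 × 13
91 = 7 × 13
LCM(39, 91) = 3 × 7 × 13 = 273.
Rotations for period 91: 273 / 91 = 3.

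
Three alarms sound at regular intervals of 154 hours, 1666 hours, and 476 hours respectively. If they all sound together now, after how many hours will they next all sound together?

36652 hours

We need the least common multiple of the intervals.
154 = 2 × 7 × 11
1666 = 2 × 7^2 × 17
476 = 2^2 × 7 × 17
LCM(154, 1666, 476) = 2^2 × 7^2 × 11 × 17 = 36652.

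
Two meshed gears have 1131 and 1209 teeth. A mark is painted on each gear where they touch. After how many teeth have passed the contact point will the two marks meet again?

35061 teeth

The first simultaneous occurrence is after LCM of the individual periods.
1131 = 3 × 13 × 29
1209 = 3 × 13 × 31
LCM(1131, 1209) = 3 × 13 × 29 × 31 = 35061.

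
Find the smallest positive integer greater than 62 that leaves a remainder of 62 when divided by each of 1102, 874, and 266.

N − 62 must be a common multiple of 1102, 874, and 266.
1102 = 2 × 19 × 29
874 = 2 × 19 × 23
266 = 2 × 7 × 19
LCM(1102, 874, 266) = 2 × 7 × 19 × 23 × 29 = 177422.
Smallest N > 62 is LCM + 62 = 177422 + 62 = 177484.

177484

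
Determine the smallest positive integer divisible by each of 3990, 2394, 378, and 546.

466830

3990 = 2 × 3 × 5 × 7 × 19
2394 = 2 × 3^2 × 7 × 19
378 = 2 × 3^3 × 7
546 = 2 × 3 × 7 × 13
LCM(3990, 2394, 378, 546) = 2 × 3^3 × 5 × 7 × 13 × 19 = 466830.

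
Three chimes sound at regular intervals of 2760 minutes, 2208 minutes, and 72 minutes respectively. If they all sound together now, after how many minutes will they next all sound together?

They coincide at every common multiple of the periods; the first is the LCM.
2760 = 2^3 × 3 × 5 × 23
2208 = 2^5 × 3 × 23
72 = 2^3 × 3^2
LCM(2760, 2208, 72) = 2^5 × 3^2 × 5 × 23 = 33120.

33120 minutes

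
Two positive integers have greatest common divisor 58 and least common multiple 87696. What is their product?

For any two positive integers, gcd × lcm = product = 58 × 87696 = 5086368.

5086368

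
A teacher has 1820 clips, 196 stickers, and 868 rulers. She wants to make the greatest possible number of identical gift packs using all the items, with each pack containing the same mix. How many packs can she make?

28 packs

The pack count must divide each quantity, so the greatest is gcd(1820, 196, 868).
1820 = 2^2 × 5 × 7 × 13
196 = 2^2 × 7^2
868 = 2^2 × 7 × 31
gcd(1820, 196, 868) = 2^2 × 7 = 28.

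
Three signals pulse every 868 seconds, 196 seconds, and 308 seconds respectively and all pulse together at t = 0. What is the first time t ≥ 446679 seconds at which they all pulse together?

467852 seconds

Joint pulses occur at multiples of LCM(868, 196, 308).
868 = 2^2 × 7 × 31
196 = 2^2 × 7^2
308 = 2^2 × 7 × 11
LCM(868, 196, 308) = 2^2 × 7^2 × 11 × 31 = 66836.
Smallest multiple of 66836 that is ≥ 446679: ⌈446679/66836⌉ × 66836 = 7 × 66836 = 467852.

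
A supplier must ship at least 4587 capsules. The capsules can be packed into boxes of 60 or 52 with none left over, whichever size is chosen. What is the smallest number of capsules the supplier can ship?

The number of capsules must be a common multiple of 60 and 52, so a multiple of their LCM.
60 = 2^2 × 3 × 5
52 = 2^2 × 13
LCM(60, 52) = 2^2 × 3 × 5 × 13 = 780.
Smallest multiple of 780 that is ≥ 4587: ⌈4587/780⌉ × 780 = 6 × 780 = 4680.

4680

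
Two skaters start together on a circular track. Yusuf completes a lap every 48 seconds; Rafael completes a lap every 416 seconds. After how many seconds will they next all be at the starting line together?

They coincide at every common multiple of the periods; the first is the LCM.
48 = 2^4 × 3
416 = 2^5 × 13
LCM(48, 416) = 2^5 × 3 × 13 = 1248.

1248 seconds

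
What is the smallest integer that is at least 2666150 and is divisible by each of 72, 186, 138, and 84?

The integer must be a common multiple of 72, 186, 138, and 84, so a multiple of their LCM.
72 = 2^3 × 3^2
186 = 2 × 3 × 31
138 = 2 × 3 × 23
84 = 2^2 × 3 × 7
LCM(72, 186, 138, 84) = 2^3 × 3^2 × 7 × 23 × 31 = 359352.
Smallest multiple of 359352 that is ≥ 2666150: ⌈2666150/359352⌉ × 359352 = 8 × 359352 = 2874816.

2874816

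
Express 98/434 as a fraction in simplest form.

98 = 2 × 7^2
434 = 2 × 7 × 31
gcd(98, 434) = 2 × 7 = 14.
Divide numerator and denominator by 14: 98/434 = 7/31.

7/31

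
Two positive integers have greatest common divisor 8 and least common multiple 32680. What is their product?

261440

For any two positive integers, gcd × lcm = product = 8 × 32680 = 261440.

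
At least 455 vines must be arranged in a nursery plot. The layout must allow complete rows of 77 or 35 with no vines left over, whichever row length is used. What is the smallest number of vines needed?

The number of vines must be a common multiple of 77 and 35, so a multiple of their LCM.
77 = 7 × 11
35 = 5 × 7
LCM(77, 35) = 5 × 7 × 11 = 385.
Smallest multiple of 385 that is ≥ 455: ⌈455/385⌉ × 385 = 2 × 385 = 770.

770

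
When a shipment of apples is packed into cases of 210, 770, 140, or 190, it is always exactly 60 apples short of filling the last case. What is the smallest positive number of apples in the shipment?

Being 60 short of a full case of size k means N ≡ −60 (mod k), i.e. N + 60 is a multiple of each size.
210 = 2 × 3 × 5 × 7
770 = 2 × 5 × 7 × 11
140 = 2^2 × 5 × 7
190 = 2 × 5 × 19
LCM(210, 770, 140, 190) = 2^2 × 3 × 5 × 7 × 11 × 19 = 87780.
Smallest positive N is 87780 − 60 = 87720.

87720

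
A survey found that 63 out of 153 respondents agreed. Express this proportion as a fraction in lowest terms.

63 = 3^2 × 7
153 = 3^2 × 17
gcd(63, 153) = 3^2 = 9.
Divide numerator and denominator by 9: 63/153 = 7/17.

7/17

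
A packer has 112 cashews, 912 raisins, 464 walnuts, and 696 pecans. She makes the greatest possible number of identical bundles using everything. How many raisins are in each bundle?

Number of bundles = gcd(112, 912, 464, 696).
112 = 2^4 × 7
912 = 2^4 × 3 × 19
464 = 2^4 × 29
696 = 2^3 × 3 × 29
gcd(112, 912, 464, 696) = 2^3 = 8.
raisins per bundle = 912 / 8 = 114.

114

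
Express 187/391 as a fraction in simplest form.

11/23

187 = 11 × 17
391 = 17 × 23
gcd(187, 391) = 17.
Divide numerator and denominator by 17: 187/391 = 11/23.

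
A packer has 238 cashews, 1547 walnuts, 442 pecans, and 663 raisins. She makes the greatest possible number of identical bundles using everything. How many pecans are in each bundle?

Number of bundles = gcd(238, 1547, 442, 663).
238 = 2 × 7 × 17
1547 = 7 × 13 × 17
442 = 2 × 13 × 17
663 = 3 × 13 × 17
gcd(238, 1547, 442, 663) = 17.
pecans per bundle = 442 / 17 = 26.

26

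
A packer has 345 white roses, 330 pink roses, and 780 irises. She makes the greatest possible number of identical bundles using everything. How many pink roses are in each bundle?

22

Number of bundles = gcd(345, 330, 780).
345 = 3 × 5 × 23
330 = 2 × 3 × 5 × 11
780 = 2^2 × 3 × 5 × 13
gcd(345, 330, 780) = 3 × 5 = 15.
pink roses per bundle = 330 / 15 = 22.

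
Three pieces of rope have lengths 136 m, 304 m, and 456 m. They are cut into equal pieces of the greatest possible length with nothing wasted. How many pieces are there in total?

112

Piece length = gcd(136, 304, 456).
136 = 2^3 × 17
304 = 2^4 × 19
456 = 2^3 × 3 × 19
gcd(136, 304, 456) = 2^3 = 8.
Total pieces = 136/8 + 304/8 + 456/8 = 17 + 38 + 57 = 112.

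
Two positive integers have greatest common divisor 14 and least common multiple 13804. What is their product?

193256

For any two positive integers, gcd × lcm = product = 14 × 13804 = 193256.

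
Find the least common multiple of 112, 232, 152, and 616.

112 = 2^4 × 7
232 = 2^3 × 29
152 = 2^3 × 19
616 = 2^3 × 7 × 11
LCM(112, 232, 152, 616) = 2^4 × 7 × 11 × 19 × 29 = 678832.

678832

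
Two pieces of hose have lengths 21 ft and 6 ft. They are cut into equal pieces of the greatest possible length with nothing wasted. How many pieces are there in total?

Piece length = gcd(21, 6).
21 = 3 × 7
6 = 2 × 3
gcd(21, 6) = 3.
Total pieces = 21/3 + 6/3 = 7 + 2 = 9.

9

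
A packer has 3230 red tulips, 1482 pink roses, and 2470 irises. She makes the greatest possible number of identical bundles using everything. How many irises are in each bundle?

Number of bundles = gcd(3230, 1482, 2470).
3230 = 2 × 5 × 17 × 19
1482 = 2 × 3 × 13 × 19
2470 = 2 × 5 × 13 × 19
gcd(3230, 1482, 2470) = 2 × 19 = 38.
irises per bundle = 2470 / 38 = 65.

65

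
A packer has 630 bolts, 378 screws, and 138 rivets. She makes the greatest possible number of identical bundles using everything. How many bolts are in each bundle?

Number of bundles = gcd(630, 378, 138).
630 = 2 × 3^2 × 5 × 7
378 = 2 × 3^3 × 7
138 = 2 × 3 × 23
gcd(630, 378, 138) = 2 × 3 = 6.
bolts per bundle = 630 / 6 = 105.

105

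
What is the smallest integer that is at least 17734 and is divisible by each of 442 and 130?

19890

The integer must be a common multiple of 442 and 130, so a multiple of their LCM.
442 = 2 × 13 × 17
130 = 2 × 5 × 13
LCM(442, 130) = 2 × 5 × 13 × 17 = 2210.
Smallest multiple of 2210 that is ≥ 17734: ⌈17734/2210⌉ × 2210 = 9 × 2210 = 19890.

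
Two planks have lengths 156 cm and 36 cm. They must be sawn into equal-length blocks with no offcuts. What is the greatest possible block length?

12 cm

The block length must divide every plank, so the greatest is gcd(156, 36).
156 = 2^2 × 3 × 13
36 = 2^2 × 3^2
gcd(156, 36) = 2^2 × 3 = 12.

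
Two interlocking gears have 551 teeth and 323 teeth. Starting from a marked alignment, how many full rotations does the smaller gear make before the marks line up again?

They are all back at their starting positions together after one LCM of the periods.
551 = 19 × 29
323 = 17 × 19
LCM(551, 323) = 17 × 19 × 29 = 9367.
Rotations for period 323: 9367 / 323 = 29.

29 rotations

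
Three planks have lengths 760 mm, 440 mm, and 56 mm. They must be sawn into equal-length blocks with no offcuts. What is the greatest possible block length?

8 mm

The block length must divide every plank, so the greatest is gcd(760, 440, 56).
760 = 2^3 × 5 × 19
440 = 2^3 × 5 × 11
56 = 2^3 × 7
gcd(760, 440, 56) = 2^3 = 8.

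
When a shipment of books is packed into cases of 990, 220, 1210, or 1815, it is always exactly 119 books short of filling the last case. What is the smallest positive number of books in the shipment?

Being 119 short of a full case of size k means N ≡ −119 (mod k), i.e. N + 119 is a multiple of each size.
990 = 2 × 3^2 × 5 × 11
220 = 2^2 × 5 × 11
1210 = 2 × 5 × 11^2
1815 = 3 × 5 × 11^2
LCM(990, 220, 1210, 1815) = 2^2 × 3^2 × 5 × 11^2 = 21780.
Smallest positive N is 21780 − 119 = 21661.

21661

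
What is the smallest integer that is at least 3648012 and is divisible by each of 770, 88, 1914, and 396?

The integer must be a common multiple of 770, 88, 1914, and 396, so a multiple of their LCM.
770 = 2 × 5 × 7 × 11
88 = 2^3 × 11
1914 = 2 × 3 × 11 × 29
396 = 2^2 × 3^2 × 11
LCM(770, 88, 1914, 396) = 2^3 × 3^2 × 5 × 7 × 11 × 29 = 803880.
Smallest multiple of 803880 that is ≥ 3648012: ⌈3648012/803880⌉ × 803880 = 5 × 803880 = 4019400.

4019400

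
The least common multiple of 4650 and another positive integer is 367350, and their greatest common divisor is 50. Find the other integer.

gcd × lcm = product of the two integers, so the other integer is (50 × 367350) / 4650 = 3950.

3950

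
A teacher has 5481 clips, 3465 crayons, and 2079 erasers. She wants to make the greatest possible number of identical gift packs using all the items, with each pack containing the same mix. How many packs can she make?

63 packs

The pack count must divide each quantity, so the greatest is gcd(5481, 3465, 2079).
5481 = 3^3 × 7 × 29
3465 = 3^2 × 5 × 7 × 11
2079 = 3^3 × 7 × 11
gcd(5481, 3465, 2079) = 3^2 × 7 = 63.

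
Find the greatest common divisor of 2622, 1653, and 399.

57

2622 = 2 × 3 × 19 × 23
1653 = 3 × 19 × 29
399 = 3 × 7 × 19
gcd(2622, 1653, 399) = 3 × 19 = 57.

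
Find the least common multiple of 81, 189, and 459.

81 = 3^4
189 = 3^3 × 7
459 = 3^3 × 17
LCM(81, 189, 459) = 3^4 × 7 × 17 = 9639.

9639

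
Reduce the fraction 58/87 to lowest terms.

58 = 2 × 29
87 = 3 × 29
gcd(58, 87) = 29.
Divide numerator and denominator by 29: 58/87 = 2/3.

2/3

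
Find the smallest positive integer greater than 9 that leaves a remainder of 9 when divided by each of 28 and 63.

261

N − 9 must be a common multiple of 28 and 63.
28 = 2^2 × 7
63 = 3^2 × 7
LCM(28, 63) = 2^2 × 3^2 × 7 = 252.
Smallest N > 9 is LCM + 9 = 252 + 9 = 261.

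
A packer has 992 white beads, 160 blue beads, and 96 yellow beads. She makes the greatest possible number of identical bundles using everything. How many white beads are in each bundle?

Number of bundles = gcd(992, 160, 96).
992 = 2^5 × 31
160 = 2^5 × 5
96 = 2^5 × 3
gcd(992, 160, 96) = 2^5 = 32.
white beads per bundle = 992 / 32 = 31.

31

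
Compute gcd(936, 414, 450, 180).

936 = 2^3 × 3^2 × 13
414 = 2 × 3^2 × 23
450 = 2 × 3^2 × 5^2
180 = 2^2 × 3^2 × 5
gcd(936, 414, 450, 180) = 2 × 3^2 = 18.

18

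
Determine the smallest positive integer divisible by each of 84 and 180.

84 = 2^2 × 3 × 7
180 = 2^2 × 3^2 × 5
LCM(84, 180) = 2^2 × 3^2 × 5 × 7 = 1260.

1260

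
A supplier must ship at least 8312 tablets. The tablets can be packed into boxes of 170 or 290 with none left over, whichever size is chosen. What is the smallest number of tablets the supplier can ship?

The number of tablets must be a common multiple of 170 and 290, so a multiple of their LCM.
170 = 2 × 5 × 17
290 = 2 × 5 × 29
LCM(170, 290) = 2 × 5 × 17 × 29 = 4930.
Smallest multiple of 4930 that is ≥ 8312: ⌈8312/4930⌉ × 4930 = 2 × 4930 = 9860.

9860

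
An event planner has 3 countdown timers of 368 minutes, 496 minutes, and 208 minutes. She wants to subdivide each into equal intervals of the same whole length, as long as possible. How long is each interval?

The interval must divide each timer length; the longest such is the gcd.
368 = 2^4 × 23
496 = 2^4 × 31
208 = 2^4 × 13
gcd(368, 496, 208) = 2^4 = 16.

16 minutes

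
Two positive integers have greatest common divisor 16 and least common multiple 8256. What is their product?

132096

For any two positive integers, gcd × lcm = product = 16 × 8256 = 132096.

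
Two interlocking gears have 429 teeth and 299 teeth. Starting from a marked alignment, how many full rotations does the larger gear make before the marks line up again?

They are all back at their starting positions together after one LCM of the periods.
429 = 3 × 11 × 13
299 = 13 × 23
LCM(429, 299) = 3 × 11 × 13 × 23 = 9867.
Rotations for period 429: 9867 / 429 = 23.

23 rotations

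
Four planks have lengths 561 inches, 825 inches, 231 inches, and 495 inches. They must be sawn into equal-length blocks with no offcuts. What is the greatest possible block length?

33 inches

This is the greatest common divisor of 561, 825, 231, and 495.
561 = 3 × 11 × 17
825 = 3 × 5^2 × 11
231 = 3 × 7 × 11
495 = 3^2 × 5 × 11
gcd(561, 825, 231, 495) = 3 × 11 = 33.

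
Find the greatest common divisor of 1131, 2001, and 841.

1131 = 3 × 13 × 29
2001 = 3 × 23 × 29
841 = 29^2
gcd(1131, 2001, 841) = 29.

29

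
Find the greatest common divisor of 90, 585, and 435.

15

90 = 2 × 3^2 × 5
585 = 3^2 × 5 × 13
435 = 3 × 5 × 29
gcd(90, 585, 435) = 3 × 5 = 15.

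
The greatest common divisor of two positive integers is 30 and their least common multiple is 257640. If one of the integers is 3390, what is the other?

For two integers, gcd × lcm = product, so the other is (30 × 257640) / 3390 = 7729200 / 3390 = 2280.

2280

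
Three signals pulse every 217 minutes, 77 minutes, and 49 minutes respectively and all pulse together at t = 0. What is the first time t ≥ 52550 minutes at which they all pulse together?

66836 minutes

Joint pulses occur at multiples of LCM(217, 77, 49).
217 = 7 × 31
77 = 7 × 11
49 = 7^2
LCM(217, 77, 49) = 7^2 × 11 × 31 = 16709.
Smallest multiple of 16709 that is ≥ 52550: ⌈52550/16709⌉ × 16709 = 4 × 16709 = 66836.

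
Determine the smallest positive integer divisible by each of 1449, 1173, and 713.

763623

1449 = 3^2 × 7 × 23
1173 = 3 × 17 × 23
713 = 23 × 31
LCM(1449, 1173, 713) = 3^2 × 7 × 17 × 23 × 31 = 763623.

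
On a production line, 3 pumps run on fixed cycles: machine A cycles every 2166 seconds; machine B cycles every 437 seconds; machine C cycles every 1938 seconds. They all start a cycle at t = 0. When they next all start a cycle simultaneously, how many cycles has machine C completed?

437 cycles

They are all back at their starting positions together after one LCM of the periods.
2166 = 2 × 3 × 19^2
437 = 19 × 23
1938 = 2 × 3 × 17 × 19
LCM(2166, 437, 1938) = 2 × 3 × 17 × 19^2 × 23 = 846906.
Cycles for period 1938: 846906 / 1938 = 437.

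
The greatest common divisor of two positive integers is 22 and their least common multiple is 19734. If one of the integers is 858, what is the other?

For two integers, gcd × lcm = product, so the other is (22 × 19734) / 858 = 434148 / 858 = 506.

506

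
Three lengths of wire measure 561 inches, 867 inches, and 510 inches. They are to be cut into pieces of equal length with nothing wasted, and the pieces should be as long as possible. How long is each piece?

The greatest length dividing all of 561, 867, and 510 is their gcd.
561 = 3 × 11 × 17
867 = 3 × 17^2
510 = 2 × 3 × 5 × 17
gcd(561, 867, 510) = 3 × 17 = 51.

51 inches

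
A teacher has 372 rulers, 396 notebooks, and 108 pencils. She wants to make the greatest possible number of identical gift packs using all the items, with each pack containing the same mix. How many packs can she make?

The pack count must divide each quantity, so the greatest is gcd(372, 396, 108).
372 = 2^2 × 3 × 31
396 = 2^2 × 3^2 × 11
108 = 2^2 × 3^3
gcd(372, 396, 108) = 2^2 × 3 = 12.

12 packs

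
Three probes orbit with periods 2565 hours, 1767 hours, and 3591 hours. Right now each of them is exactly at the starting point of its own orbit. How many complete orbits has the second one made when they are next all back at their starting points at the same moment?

The first common completion time is the LCM of the periods.
2565 = 3^3 × 5 × 19
1767 = 3 × 19 × 31
3591 = 3^3 × 7 × 19
LCM(2565, 1767, 3591) = 3^3 × 5 × 7 × 19 × 31 = 556605.
Orbits for period 1767: 556605 / 1767 = 315.

315 orbits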